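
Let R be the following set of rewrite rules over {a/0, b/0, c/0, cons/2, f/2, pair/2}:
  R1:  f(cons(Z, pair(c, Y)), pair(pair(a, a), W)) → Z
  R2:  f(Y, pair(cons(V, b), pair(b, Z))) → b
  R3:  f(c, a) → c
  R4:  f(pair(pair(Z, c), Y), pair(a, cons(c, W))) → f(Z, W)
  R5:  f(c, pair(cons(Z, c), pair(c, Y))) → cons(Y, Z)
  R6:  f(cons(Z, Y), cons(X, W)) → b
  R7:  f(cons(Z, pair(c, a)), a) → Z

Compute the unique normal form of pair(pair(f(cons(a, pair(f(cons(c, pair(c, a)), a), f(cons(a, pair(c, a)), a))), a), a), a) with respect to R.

1. pair(pair(f(cons(a, pair(f(cons(c, pair(c, a)), a), f(cons(a, pair(c, a)), a))), a), a), a)  →  pair(pair(f(cons(a, pair(c, f(cons(a, pair(c, a)), a))), a), a), a)   [R7 at 1.1.1.2.1]
2. pair(pair(f(cons(a, pair(c, f(cons(a, pair(c, a)), a))), a), a), a)  →  pair(pair(f(cons(a, pair(c, a)), a), a), a)   [R7 at 1.1.1.2.2]
3. pair(pair(f(cons(a, pair(c, a)), a), a), a)  →  pair(pair(a, a), a)   [R7 at 1.1]

pair(pair(a, a), a)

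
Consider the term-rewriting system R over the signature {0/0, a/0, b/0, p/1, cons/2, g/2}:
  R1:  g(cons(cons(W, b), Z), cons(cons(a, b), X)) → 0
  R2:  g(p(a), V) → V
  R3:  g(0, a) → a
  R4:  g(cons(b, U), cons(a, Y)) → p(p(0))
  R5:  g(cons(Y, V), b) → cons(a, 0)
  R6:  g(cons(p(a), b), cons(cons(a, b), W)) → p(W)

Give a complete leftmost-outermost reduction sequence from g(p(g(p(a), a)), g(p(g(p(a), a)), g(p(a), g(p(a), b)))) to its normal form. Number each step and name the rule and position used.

b

1. g(p(g(p(a), a)), g(p(g(p(a), a)), g(p(a), g(p(a), b))))  →  g(p(a), g(p(g(p(a), a)), g(p(a), g(p(a), b))))   [R2 at 1.1]
2. g(p(a), g(p(g(p(a), a)), g(p(a), g(p(a), b))))  →  g(p(g(p(a), a)), g(p(a), g(p(a), b)))   [R2 at ε]
3. g(p(g(p(a), a)), g(p(a), g(p(a), b)))  →  g(p(a), g(p(a), g(p(a), b)))   [R2 at 1.1]
4. g(p(a), g(p(a), g(p(a), b)))  →  g(p(a), g(p(a), b))   [R2 at ε]
5. g(p(a), g(p(a), b))  →  g(p(a), b)   [R2 at ε]
6. g(p(a), b)  →  b   [R2 at ε]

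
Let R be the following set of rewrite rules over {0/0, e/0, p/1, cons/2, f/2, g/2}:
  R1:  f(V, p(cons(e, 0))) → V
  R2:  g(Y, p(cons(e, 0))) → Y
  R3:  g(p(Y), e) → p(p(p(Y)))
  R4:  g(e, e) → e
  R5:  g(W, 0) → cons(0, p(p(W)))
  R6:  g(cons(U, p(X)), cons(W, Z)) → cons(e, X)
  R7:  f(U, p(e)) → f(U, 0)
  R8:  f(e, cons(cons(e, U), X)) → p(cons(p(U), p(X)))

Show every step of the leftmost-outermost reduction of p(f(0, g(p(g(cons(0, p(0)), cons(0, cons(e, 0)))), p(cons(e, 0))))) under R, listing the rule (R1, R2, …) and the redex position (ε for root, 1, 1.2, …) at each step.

p(0)

1. p(f(0, g(p(g(cons(0, p(0)), cons(0, cons(e, 0)))), p(cons(e, 0)))))  →  p(f(0, p(g(cons(0, p(0)), cons(0, cons(e, 0))))))   [R2 at 1.2]
2. p(f(0, p(g(cons(0, p(0)), cons(0, cons(e, 0))))))  →  p(f(0, p(cons(e, 0))))   [R6 at 1.2.1]
3. p(f(0, p(cons(e, 0))))  →  p(0)   [R1 at 1]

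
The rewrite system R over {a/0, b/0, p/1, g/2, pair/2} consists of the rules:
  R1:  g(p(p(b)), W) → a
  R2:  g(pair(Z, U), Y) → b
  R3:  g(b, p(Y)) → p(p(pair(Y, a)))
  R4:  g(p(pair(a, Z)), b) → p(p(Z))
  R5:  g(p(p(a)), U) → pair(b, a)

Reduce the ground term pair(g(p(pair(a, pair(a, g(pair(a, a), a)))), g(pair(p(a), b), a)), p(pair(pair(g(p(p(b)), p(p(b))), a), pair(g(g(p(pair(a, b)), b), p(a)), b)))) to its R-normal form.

1. pair(g(p(pair(a, pair(a, g(pair(a, a), a)))), g(pair(p(a), b), a)), p(pair(pair(g(p(p(b)), p(p(b))), a), pair(g(g(p(pair(a, b)), b), p(a)), b))))  →  pair(g(p(pair(a, pair(a, b))), g(pair(p(a), b), a)), p(pair(pair(g(p(p(b)), p(p(b))), a), pair(g(g(p(pair(a, b)), b), p(a)), b))))   [R2 at 1.1.1.2.2]
2. pair(g(p(pair(a, pair(a, b))), g(pair(p(a), b), a)), p(pair(pair(g(p(p(b)), p(p(b))), a), pair(g(g(p(pair(a, b)), b), p(a)), b))))  →  pair(g(p(pair(a, pair(a, b))), b), p(pair(pair(g(p(p(b)), p(p(b))), a), pair(g(g(p(pair(a, b)), b), p(a)), b))))   [R2 at 1.2]
3. pair(g(p(pair(a, pair(a, b))), b), p(pair(pair(g(p(p(b)), p(p(b))), a), pair(g(g(p(pair(a, b)), b), p(a)), b))))  →  pair(p(p(pair(a, b))), p(pair(pair(g(p(p(b)), p(p(b))), a), pair(g(g(p(pair(a, b)), b), p(a)), b))))   [R4 at 1]
4. pair(p(p(pair(a, b))), p(pair(pair(g(p(p(b)), p(p(b))), a), pair(g(g(p(pair(a, b)), b), p(a)), b))))  →  pair(p(p(pair(a, b))), p(pair(pair(a, a), pair(g(g(p(pair(a, b)), b), p(a)), b))))   [R1 at 2.1.1.1]
5. pair(p(p(pair(a, b))), p(pair(pair(a, a), pair(g(g(p(pair(a, b)), b), p(a)), b))))  →  pair(p(p(pair(a, b))), p(pair(pair(a, a), pair(g(p(p(b)), p(a)), b))))   [R4 at 2.1.2.1.1]
6. pair(p(p(pair(a, b))), p(pair(pair(a, a), pair(g(p(p(b)), p(a)), b))))  →  pair(p(p(pair(a, b))), p(pair(pair(a, a), pair(a, b))))   [R1 at 2.1.2.1]

pair(p(p(pair(a, b))), p(pair(pair(a, a), pair(a, b))))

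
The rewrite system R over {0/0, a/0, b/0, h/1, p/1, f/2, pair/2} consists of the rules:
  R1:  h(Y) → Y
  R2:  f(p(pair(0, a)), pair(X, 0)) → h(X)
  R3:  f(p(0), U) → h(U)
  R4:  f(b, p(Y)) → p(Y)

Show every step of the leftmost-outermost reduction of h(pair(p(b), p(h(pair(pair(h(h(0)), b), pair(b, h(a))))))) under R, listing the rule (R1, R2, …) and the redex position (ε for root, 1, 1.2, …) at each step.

1. h(pair(p(b), p(h(pair(pair(h(h(0)), b), pair(b, h(a)))))))  →  pair(p(b), p(h(pair(pair(h(h(0)), b), pair(b, h(a))))))   [R1 at ε]
2. pair(p(b), p(h(pair(pair(h(h(0)), b), pair(b, h(a))))))  →  pair(p(b), p(pair(pair(h(h(0)), b), pair(b, h(a)))))   [R1 at 2.1]
3. pair(p(b), p(pair(pair(h(h(0)), b), pair(b, h(a)))))  →  pair(p(b), p(pair(pair(h(0), b), pair(b, h(a)))))   [R1 at 2.1.1.1]
4. pair(p(b), p(pair(pair(h(0), b), pair(b, h(a)))))  →  pair(p(b), p(pair(pair(0, b), pair(b, h(a)))))   [R1 at 2.1.1.1]
5. pair(p(b), p(pair(pair(0, b), pair(b, h(a)))))  →  pair(p(b), p(pair(pair(0, b), pair(b, a))))   [R1 at 2.1.2.2]

pair(p(b), p(pair(pair(0, b), pair(b, a))))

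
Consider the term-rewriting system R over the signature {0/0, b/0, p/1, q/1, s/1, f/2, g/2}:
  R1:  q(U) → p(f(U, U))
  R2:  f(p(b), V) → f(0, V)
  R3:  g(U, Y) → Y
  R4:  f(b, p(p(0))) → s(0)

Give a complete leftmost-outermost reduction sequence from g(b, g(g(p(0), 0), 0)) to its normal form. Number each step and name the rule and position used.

0

1. g(b, g(g(p(0), 0), 0))  →  g(g(p(0), 0), 0)   [R3 at ε]
2. g(g(p(0), 0), 0)  →  0   [R3 at ε]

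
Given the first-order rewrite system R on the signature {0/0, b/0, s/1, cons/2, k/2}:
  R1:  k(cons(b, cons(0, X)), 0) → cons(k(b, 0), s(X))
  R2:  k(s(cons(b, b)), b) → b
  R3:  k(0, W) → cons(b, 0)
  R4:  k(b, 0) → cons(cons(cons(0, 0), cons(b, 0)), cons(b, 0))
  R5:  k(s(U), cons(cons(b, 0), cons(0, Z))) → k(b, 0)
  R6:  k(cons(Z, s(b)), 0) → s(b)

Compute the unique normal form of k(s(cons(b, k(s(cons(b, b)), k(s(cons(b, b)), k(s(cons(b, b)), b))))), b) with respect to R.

1. k(s(cons(b, k(s(cons(b, b)), k(s(cons(b, b)), k(s(cons(b, b)), b))))), b)  →  k(s(cons(b, k(s(cons(b, b)), k(s(cons(b, b)), b)))), b)   [R2 at 1.1.2.2.2]
2. k(s(cons(b, k(s(cons(b, b)), k(s(cons(b, b)), b)))), b)  →  k(s(cons(b, k(s(cons(b, b)), b))), b)   [R2 at 1.1.2.2]
3. k(s(cons(b, k(s(cons(b, b)), b))), b)  →  k(s(cons(b, b)), b)   [R2 at 1.1.2]
4. k(s(cons(b, b)), b)  →  b   [R2 at ε]

b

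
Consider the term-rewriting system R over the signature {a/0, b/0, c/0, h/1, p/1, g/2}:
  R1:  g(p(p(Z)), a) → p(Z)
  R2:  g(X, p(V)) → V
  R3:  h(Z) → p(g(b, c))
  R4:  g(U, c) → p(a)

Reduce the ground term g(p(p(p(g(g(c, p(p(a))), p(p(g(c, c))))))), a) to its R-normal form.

p(p(p(p(a))))

1. g(p(p(p(g(g(c, p(p(a))), p(p(g(c, c))))))), a)  →  p(p(g(g(c, p(p(a))), p(p(g(c, c))))))   [R1 at ε]
2. p(p(g(g(c, p(p(a))), p(p(g(c, c))))))  →  p(p(p(g(c, c))))   [R2 at 1.1]
3. p(p(p(g(c, c))))  →  p(p(p(p(a))))   [R4 at 1.1.1]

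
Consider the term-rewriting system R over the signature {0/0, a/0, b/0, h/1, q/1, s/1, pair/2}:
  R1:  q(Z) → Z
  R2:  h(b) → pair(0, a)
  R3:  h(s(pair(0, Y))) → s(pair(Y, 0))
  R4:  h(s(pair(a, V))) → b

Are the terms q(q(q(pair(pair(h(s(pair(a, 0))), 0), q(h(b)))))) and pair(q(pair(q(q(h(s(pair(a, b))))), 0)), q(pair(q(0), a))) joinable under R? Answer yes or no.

yes — NF(t₁) = pair(pair(b, 0), pair(0, a)), NF(t₂) = pair(pair(b, 0), pair(0, a))

Reduce t₁ = q(q(q(pair(pair(h(s(pair(a, 0))), 0), q(h(b)))))):
1. q(q(q(pair(pair(h(s(pair(a, 0))), 0), q(h(b))))))  →  q(q(pair(pair(h(s(pair(a, 0))), 0), q(h(b)))))   [R1 at ε]
2. q(q(pair(pair(h(s(pair(a, 0))), 0), q(h(b)))))  →  q(pair(pair(h(s(pair(a, 0))), 0), q(h(b))))   [R1 at ε]
3. q(pair(pair(h(s(pair(a, 0))), 0), q(h(b))))  →  pair(pair(h(s(pair(a, 0))), 0), q(h(b)))   [R1 at ε]
4. pair(pair(h(s(pair(a, 0))), 0), q(h(b)))  →  pair(pair(b, 0), q(h(b)))   [R4 at 1.1]
5. pair(pair(b, 0), q(h(b)))  →  pair(pair(b, 0), h(b))   [R1 at 2]
6. pair(pair(b, 0), h(b))  →  pair(pair(b, 0), pair(0, a))   [R2 at 2]

Reduce t₂ = pair(q(pair(q(q(h(s(pair(a, b))))), 0)), q(pair(q(0), a))):
1. pair(q(pair(q(q(h(s(pair(a, b))))), 0)), q(pair(q(0), a)))  →  pair(pair(q(q(h(s(pair(a, b))))), 0), q(pair(q(0), a)))   [R1 at 1]
2. pair(pair(q(q(h(s(pair(a, b))))), 0), q(pair(q(0), a)))  →  pair(pair(q(h(s(pair(a, b)))), 0), q(pair(q(0), a)))   [R1 at 1.1]
3. pair(pair(q(h(s(pair(a, b)))), 0), q(pair(q(0), a)))  →  pair(pair(h(s(pair(a, b))), 0), q(pair(q(0), a)))   [R1 at 1.1]
4. pair(pair(h(s(pair(a, b))), 0), q(pair(q(0), a)))  →  pair(pair(b, 0), q(pair(q(0), a)))   [R4 at 1.1]
5. pair(pair(b, 0), q(pair(q(0), a)))  →  pair(pair(b, 0), pair(q(0), a))   [R1 at 2]
6. pair(pair(b, 0), pair(q(0), a))  →  pair(pair(b, 0), pair(0, a))   [R1 at 2.1]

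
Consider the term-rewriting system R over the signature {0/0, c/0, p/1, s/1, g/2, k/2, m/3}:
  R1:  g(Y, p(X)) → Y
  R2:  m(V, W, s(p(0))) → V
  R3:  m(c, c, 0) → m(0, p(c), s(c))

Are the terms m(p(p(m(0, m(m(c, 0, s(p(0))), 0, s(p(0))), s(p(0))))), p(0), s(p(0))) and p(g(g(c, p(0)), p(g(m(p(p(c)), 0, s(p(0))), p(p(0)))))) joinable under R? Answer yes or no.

Reduce t₁ = m(p(p(m(0, m(m(c, 0, s(p(0))), 0, s(p(0))), s(p(0))))), p(0), s(p(0))):
1. m(p(p(m(0, m(m(c, 0, s(p(0))), 0, s(p(0))), s(p(0))))), p(0), s(p(0)))  →  p(p(m(0, m(m(c, 0, s(p(0))), 0, s(p(0))), s(p(0)))))   [R2 at ε]
2. p(p(m(0, m(m(c, 0, s(p(0))), 0, s(p(0))), s(p(0)))))  →  p(p(0))   [R2 at 1.1]

Reduce t₂ = p(g(g(c, p(0)), p(g(m(p(p(c)), 0, s(p(0))), p(p(0)))))):
1. p(g(g(c, p(0)), p(g(m(p(p(c)), 0, s(p(0))), p(p(0))))))  →  p(g(c, p(0)))   [R1 at 1]
2. p(g(c, p(0)))  →  p(c)   [R1 at 1]

no — NF(t₁) = p(p(0)), NF(t₂) = p(c)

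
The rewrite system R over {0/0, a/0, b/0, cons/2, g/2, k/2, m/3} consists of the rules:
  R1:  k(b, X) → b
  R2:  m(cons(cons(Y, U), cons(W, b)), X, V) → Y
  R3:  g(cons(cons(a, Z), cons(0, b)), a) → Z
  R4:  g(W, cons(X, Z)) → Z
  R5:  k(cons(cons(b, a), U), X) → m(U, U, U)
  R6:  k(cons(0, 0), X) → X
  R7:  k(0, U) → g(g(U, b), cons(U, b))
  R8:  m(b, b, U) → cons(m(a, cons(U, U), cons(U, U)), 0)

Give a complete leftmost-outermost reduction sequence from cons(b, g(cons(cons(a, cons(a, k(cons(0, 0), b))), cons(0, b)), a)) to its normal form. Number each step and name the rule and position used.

cons(b, cons(a, b))

1. cons(b, g(cons(cons(a, cons(a, k(cons(0, 0), b))), cons(0, b)), a))  →  cons(b, cons(a, k(cons(0, 0), b)))   [R3 at 2]
2. cons(b, cons(a, k(cons(0, 0), b)))  →  cons(b, cons(a, b))   [R6 at 2.2]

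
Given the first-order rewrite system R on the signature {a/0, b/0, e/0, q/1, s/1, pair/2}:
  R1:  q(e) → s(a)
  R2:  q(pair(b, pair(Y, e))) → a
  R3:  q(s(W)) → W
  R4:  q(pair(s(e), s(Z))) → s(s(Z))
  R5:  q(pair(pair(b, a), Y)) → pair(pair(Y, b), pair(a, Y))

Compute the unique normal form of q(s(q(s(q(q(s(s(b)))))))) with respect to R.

1. q(s(q(s(q(q(s(s(b))))))))  →  q(s(q(q(s(s(b))))))   [R3 at ε]
2. q(s(q(q(s(s(b))))))  →  q(q(s(s(b))))   [R3 at ε]
3. q(q(s(s(b))))  →  q(s(b))   [R3 at 1]
4. q(s(b))  →  b   [R3 at ε]

b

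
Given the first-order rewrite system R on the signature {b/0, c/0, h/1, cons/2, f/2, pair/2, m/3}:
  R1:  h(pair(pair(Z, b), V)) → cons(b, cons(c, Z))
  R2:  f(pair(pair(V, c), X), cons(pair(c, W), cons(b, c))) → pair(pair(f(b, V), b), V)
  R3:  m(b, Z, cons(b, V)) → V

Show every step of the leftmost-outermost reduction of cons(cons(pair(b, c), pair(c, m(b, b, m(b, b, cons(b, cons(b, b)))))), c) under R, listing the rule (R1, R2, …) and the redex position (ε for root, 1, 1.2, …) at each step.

cons(cons(pair(b, c), pair(c, b)), c)

1. cons(cons(pair(b, c), pair(c, m(b, b, m(b, b, cons(b, cons(b, b)))))), c)  →  cons(cons(pair(b, c), pair(c, m(b, b, cons(b, b)))), c)   [R3 at 1.2.2.3]
2. cons(cons(pair(b, c), pair(c, m(b, b, cons(b, b)))), c)  →  cons(cons(pair(b, c), pair(c, b)), c)   [R3 at 1.2.2]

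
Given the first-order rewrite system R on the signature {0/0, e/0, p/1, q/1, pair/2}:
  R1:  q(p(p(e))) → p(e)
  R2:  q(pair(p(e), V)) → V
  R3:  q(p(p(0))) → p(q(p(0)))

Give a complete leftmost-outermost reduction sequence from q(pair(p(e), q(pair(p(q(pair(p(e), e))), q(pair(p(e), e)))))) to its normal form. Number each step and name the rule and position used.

e

1. q(pair(p(e), q(pair(p(q(pair(p(e), e))), q(pair(p(e), e))))))  →  q(pair(p(q(pair(p(e), e))), q(pair(p(e), e))))   [R2 at ε]
2. q(pair(p(q(pair(p(e), e))), q(pair(p(e), e))))  →  q(pair(p(e), q(pair(p(e), e))))   [R2 at 1.1.1]
3. q(pair(p(e), q(pair(p(e), e))))  →  q(pair(p(e), e))   [R2 at ε]
4. q(pair(p(e), e))  →  e   [R2 at ε]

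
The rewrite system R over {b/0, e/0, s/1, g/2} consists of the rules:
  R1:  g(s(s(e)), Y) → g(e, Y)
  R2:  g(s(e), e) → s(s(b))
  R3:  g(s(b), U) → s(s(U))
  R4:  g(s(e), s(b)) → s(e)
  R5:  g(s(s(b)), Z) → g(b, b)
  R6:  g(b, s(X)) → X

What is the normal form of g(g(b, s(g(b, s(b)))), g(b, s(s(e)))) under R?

1. g(g(b, s(g(b, s(b)))), g(b, s(s(e))))  →  g(g(b, s(b)), g(b, s(s(e))))   [R6 at 1]
2. g(g(b, s(b)), g(b, s(s(e))))  →  g(b, g(b, s(s(e))))   [R6 at 1]
3. g(b, g(b, s(s(e))))  →  g(b, s(e))   [R6 at 2]
4. g(b, s(e))  →  e   [R6 at ε]

e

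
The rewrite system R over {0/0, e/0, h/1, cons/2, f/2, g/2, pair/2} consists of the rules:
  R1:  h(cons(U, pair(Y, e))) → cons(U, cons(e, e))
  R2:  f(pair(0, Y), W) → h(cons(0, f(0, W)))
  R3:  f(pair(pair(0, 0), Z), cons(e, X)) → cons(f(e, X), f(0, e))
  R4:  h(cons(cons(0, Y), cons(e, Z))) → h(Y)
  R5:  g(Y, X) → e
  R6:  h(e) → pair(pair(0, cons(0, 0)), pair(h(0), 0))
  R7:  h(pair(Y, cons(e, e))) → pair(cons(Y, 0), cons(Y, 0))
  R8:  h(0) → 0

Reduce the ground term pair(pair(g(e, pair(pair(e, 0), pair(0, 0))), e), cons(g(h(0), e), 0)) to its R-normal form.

pair(pair(e, e), cons(e, 0))

1. pair(pair(g(e, pair(pair(e, 0), pair(0, 0))), e), cons(g(h(0), e), 0))  →  pair(pair(e, e), cons(g(h(0), e), 0))   [R5 at 1.1]
2. pair(pair(e, e), cons(g(h(0), e), 0))  →  pair(pair(e, e), cons(e, 0))   [R5 at 2.1]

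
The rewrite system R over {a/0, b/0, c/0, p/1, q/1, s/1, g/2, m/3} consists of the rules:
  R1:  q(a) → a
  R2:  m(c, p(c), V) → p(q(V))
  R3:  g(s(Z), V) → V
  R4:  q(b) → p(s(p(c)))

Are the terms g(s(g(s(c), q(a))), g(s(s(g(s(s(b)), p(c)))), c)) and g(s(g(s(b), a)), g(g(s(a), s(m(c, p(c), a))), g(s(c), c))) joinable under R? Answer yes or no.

Reduce t₁ = g(s(g(s(c), q(a))), g(s(s(g(s(s(b)), p(c)))), c)):
1. g(s(g(s(c), q(a))), g(s(s(g(s(s(b)), p(c)))), c))  →  g(s(s(g(s(s(b)), p(c)))), c)   [R3 at ε]
2. g(s(s(g(s(s(b)), p(c)))), c)  →  c   [R3 at ε]

Reduce t₂ = g(s(g(s(b), a)), g(g(s(a), s(m(c, p(c), a))), g(s(c), c))):
1. g(s(g(s(b), a)), g(g(s(a), s(m(c, p(c), a))), g(s(c), c)))  →  g(g(s(a), s(m(c, p(c), a))), g(s(c), c))   [R3 at ε]
2. g(g(s(a), s(m(c, p(c), a))), g(s(c), c))  →  g(s(m(c, p(c), a)), g(s(c), c))   [R3 at 1]
3. g(s(m(c, p(c), a)), g(s(c), c))  →  g(s(c), c)   [R3 at ε]
4. g(s(c), c)  →  c   [R3 at ε]

yes — NF(t₁) = c, NF(t₂) = c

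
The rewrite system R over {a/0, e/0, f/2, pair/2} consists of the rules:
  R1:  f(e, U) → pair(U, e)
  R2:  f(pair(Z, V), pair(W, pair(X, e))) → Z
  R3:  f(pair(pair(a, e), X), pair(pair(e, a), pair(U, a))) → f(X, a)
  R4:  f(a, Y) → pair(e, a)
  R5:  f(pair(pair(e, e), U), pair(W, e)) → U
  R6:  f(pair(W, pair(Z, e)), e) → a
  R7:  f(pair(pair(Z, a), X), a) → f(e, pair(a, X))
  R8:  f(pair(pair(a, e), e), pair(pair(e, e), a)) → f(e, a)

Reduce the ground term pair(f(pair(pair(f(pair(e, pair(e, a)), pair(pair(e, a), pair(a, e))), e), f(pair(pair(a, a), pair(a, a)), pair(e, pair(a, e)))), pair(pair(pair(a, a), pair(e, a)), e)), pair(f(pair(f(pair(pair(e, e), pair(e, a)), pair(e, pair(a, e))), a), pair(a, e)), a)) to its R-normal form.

1. pair(f(pair(pair(f(pair(e, pair(e, a)), pair(pair(e, a), pair(a, e))), e), f(pair(pair(a, a), pair(a, a)), pair(e, pair(a, e)))), pair(pair(pair(a, a), pair(e, a)), e)), pair(f(pair(f(pair(pair(e, e), pair(e, a)), pair(e, pair(a, e))), a), pair(a, e)), a))  →  pair(f(pair(pair(e, e), f(pair(pair(a, a), pair(a, a)), pair(e, pair(a, e)))), pair(pair(pair(a, a), pair(e, a)), e)), pair(f(pair(f(pair(pair(e, e), pair(e, a)), pair(e, pair(a, e))), a), pair(a, e)), a))   [R2 at 1.1.1.1]
2. pair(f(pair(pair(e, e), f(pair(pair(a, a), pair(a, a)), pair(e, pair(a, e)))), pair(pair(pair(a, a), pair(e, a)), e)), pair(f(pair(f(pair(pair(e, e), pair(e, a)), pair(e, pair(a, e))), a), pair(a, e)), a))  →  pair(f(pair(pair(a, a), pair(a, a)), pair(e, pair(a, e))), pair(f(pair(f(pair(pair(e, e), pair(e, a)), pair(e, pair(a, e))), a), pair(a, e)), a))   [R5 at 1]
3. pair(f(pair(pair(a, a), pair(a, a)), pair(e, pair(a, e))), pair(f(pair(f(pair(pair(e, e), pair(e, a)), pair(e, pair(a, e))), a), pair(a, e)), a))  →  pair(pair(a, a), pair(f(pair(f(pair(pair(e, e), pair(e, a)), pair(e, pair(a, e))), a), pair(a, e)), a))   [R2 at 1]
4. pair(pair(a, a), pair(f(pair(f(pair(pair(e, e), pair(e, a)), pair(e, pair(a, e))), a), pair(a, e)), a))  →  pair(pair(a, a), pair(f(pair(pair(e, e), a), pair(a, e)), a))   [R2 at 2.1.1.1]
5. pair(pair(a, a), pair(f(pair(pair(e, e), a), pair(a, e)), a))  →  pair(pair(a, a), pair(a, a))   [R5 at 2.1]

pair(pair(a, a), pair(a, a))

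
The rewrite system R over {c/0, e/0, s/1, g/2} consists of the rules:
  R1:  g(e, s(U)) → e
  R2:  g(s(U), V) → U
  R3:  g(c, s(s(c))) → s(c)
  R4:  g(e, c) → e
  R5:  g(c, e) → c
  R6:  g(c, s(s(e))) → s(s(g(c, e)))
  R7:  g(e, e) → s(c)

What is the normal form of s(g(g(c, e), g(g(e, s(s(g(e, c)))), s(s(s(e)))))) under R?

s(c)

1. s(g(g(c, e), g(g(e, s(s(g(e, c)))), s(s(s(e))))))  →  s(g(c, g(g(e, s(s(g(e, c)))), s(s(s(e))))))   [R5 at 1.1]
2. s(g(c, g(g(e, s(s(g(e, c)))), s(s(s(e))))))  →  s(g(c, g(e, s(s(s(e))))))   [R1 at 1.2.1]
3. s(g(c, g(e, s(s(s(e))))))  →  s(g(c, e))   [R1 at 1.2]
4. s(g(c, e))  →  s(c)   [R5 at 1]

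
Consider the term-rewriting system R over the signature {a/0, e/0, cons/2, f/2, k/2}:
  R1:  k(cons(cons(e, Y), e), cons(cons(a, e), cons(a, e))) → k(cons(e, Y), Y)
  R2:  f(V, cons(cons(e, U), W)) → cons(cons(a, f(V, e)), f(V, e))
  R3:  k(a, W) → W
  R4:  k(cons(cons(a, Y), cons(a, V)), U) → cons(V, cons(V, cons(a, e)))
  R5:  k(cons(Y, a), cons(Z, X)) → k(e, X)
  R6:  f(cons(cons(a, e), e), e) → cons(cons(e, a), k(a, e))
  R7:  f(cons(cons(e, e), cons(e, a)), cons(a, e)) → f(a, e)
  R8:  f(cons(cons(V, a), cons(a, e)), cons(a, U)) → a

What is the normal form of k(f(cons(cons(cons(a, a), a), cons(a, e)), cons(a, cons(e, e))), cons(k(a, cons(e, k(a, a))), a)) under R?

cons(cons(e, a), a)

1. k(f(cons(cons(cons(a, a), a), cons(a, e)), cons(a, cons(e, e))), cons(k(a, cons(e, k(a, a))), a))  →  k(a, cons(k(a, cons(e, k(a, a))), a))   [R8 at 1]
2. k(a, cons(k(a, cons(e, k(a, a))), a))  →  cons(k(a, cons(e, k(a, a))), a)   [R3 at ε]
3. cons(k(a, cons(e, k(a, a))), a)  →  cons(cons(e, k(a, a)), a)   [R3 at 1]
4. cons(cons(e, k(a, a)), a)  →  cons(cons(e, a), a)   [R3 at 1.2]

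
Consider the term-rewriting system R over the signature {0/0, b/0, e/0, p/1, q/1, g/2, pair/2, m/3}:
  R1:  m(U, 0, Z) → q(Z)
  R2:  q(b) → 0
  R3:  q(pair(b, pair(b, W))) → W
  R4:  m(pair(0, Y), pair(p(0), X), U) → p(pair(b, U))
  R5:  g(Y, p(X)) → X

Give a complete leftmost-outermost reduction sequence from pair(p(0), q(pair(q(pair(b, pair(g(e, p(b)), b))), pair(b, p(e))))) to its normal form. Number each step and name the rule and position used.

1. pair(p(0), q(pair(q(pair(b, pair(g(e, p(b)), b))), pair(b, p(e)))))  →  pair(p(0), q(pair(q(pair(b, pair(b, b))), pair(b, p(e)))))   [R5 at 2.1.1.1.2.1]
2. pair(p(0), q(pair(q(pair(b, pair(b, b))), pair(b, p(e)))))  →  pair(p(0), q(pair(b, pair(b, p(e)))))   [R3 at 2.1.1]
3. pair(p(0), q(pair(b, pair(b, p(e)))))  →  pair(p(0), p(e))   [R3 at 2]

pair(p(0), p(e))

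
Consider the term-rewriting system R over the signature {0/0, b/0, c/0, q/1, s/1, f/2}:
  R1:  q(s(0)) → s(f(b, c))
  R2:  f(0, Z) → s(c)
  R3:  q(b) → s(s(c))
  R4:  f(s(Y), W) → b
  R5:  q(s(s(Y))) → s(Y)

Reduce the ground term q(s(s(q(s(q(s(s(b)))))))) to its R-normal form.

1. q(s(s(q(s(q(s(s(b))))))))  →  s(q(s(q(s(s(b))))))   [R5 at ε]
2. s(q(s(q(s(s(b))))))  →  s(q(s(s(b))))   [R5 at 1.1.1]
3. s(q(s(s(b))))  →  s(s(b))   [R5 at 1]

s(s(b))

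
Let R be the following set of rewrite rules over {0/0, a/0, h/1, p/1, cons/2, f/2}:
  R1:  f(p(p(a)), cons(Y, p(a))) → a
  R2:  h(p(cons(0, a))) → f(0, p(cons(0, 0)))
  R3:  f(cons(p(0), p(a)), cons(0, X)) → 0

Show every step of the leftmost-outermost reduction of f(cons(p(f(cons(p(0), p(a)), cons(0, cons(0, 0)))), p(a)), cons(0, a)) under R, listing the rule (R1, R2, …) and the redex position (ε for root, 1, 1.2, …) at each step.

0

1. f(cons(p(f(cons(p(0), p(a)), cons(0, cons(0, 0)))), p(a)), cons(0, a))  →  f(cons(p(0), p(a)), cons(0, a))   [R3 at 1.1.1]
2. f(cons(p(0), p(a)), cons(0, a))  →  0   [R3 at ε]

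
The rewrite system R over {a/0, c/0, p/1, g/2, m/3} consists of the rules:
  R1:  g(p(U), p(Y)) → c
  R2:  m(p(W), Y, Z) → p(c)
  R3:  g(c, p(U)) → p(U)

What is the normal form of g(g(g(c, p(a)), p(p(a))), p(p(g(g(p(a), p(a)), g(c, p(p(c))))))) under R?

1. g(g(g(c, p(a)), p(p(a))), p(p(g(g(p(a), p(a)), g(c, p(p(c)))))))  →  g(g(p(a), p(p(a))), p(p(g(g(p(a), p(a)), g(c, p(p(c)))))))   [R3 at 1.1]
2. g(g(p(a), p(p(a))), p(p(g(g(p(a), p(a)), g(c, p(p(c)))))))  →  g(c, p(p(g(g(p(a), p(a)), g(c, p(p(c)))))))   [R1 at 1]
3. g(c, p(p(g(g(p(a), p(a)), g(c, p(p(c)))))))  →  p(p(g(g(p(a), p(a)), g(c, p(p(c))))))   [R3 at ε]
4. p(p(g(g(p(a), p(a)), g(c, p(p(c))))))  →  p(p(g(c, g(c, p(p(c))))))   [R1 at 1.1.1]
5. p(p(g(c, g(c, p(p(c))))))  →  p(p(g(c, p(p(c)))))   [R3 at 1.1.2]
6. p(p(g(c, p(p(c)))))  →  p(p(p(p(c))))   [R3 at 1.1]

p(p(p(p(c))))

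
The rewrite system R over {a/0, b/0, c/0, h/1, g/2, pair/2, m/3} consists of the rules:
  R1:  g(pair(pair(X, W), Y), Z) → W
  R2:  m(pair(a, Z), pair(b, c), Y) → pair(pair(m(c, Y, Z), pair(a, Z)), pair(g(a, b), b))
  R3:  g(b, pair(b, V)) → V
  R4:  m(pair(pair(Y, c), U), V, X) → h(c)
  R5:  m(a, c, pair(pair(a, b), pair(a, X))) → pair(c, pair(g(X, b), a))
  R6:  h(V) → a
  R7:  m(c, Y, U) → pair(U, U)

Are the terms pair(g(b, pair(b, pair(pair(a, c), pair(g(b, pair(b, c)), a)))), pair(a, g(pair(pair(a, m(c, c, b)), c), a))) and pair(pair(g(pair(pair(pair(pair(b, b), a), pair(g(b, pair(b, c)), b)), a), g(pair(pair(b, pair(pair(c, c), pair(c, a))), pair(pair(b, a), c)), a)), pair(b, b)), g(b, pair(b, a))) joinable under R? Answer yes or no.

Reduce t₁ = pair(g(b, pair(b, pair(pair(a, c), pair(g(b, pair(b, c)), a)))), pair(a, g(pair(pair(a, m(c, c, b)), c), a))):
1. pair(g(b, pair(b, pair(pair(a, c), pair(g(b, pair(b, c)), a)))), pair(a, g(pair(pair(a, m(c, c, b)), c), a)))  →  pair(pair(pair(a, c), pair(g(b, pair(b, c)), a)), pair(a, g(pair(pair(a, m(c, c, b)), c), a)))   [R3 at 1]
2. pair(pair(pair(a, c), pair(g(b, pair(b, c)), a)), pair(a, g(pair(pair(a, m(c, c, b)), c), a)))  →  pair(pair(pair(a, c), pair(c, a)), pair(a, g(pair(pair(a, m(c, c, b)), c), a)))   [R3 at 1.2.1]
3. pair(pair(pair(a, c), pair(c, a)), pair(a, g(pair(pair(a, m(c, c, b)), c), a)))  →  pair(pair(pair(a, c), pair(c, a)), pair(a, m(c, c, b)))   [R1 at 2.2]
4. pair(pair(pair(a, c), pair(c, a)), pair(a, m(c, c, b)))  →  pair(pair(pair(a, c), pair(c, a)), pair(a, pair(b, b)))   [R7 at 2.2]

Reduce t₂ = pair(pair(g(pair(pair(pair(pair(b, b), a), pair(g(b, pair(b, c)), b)), a), g(pair(pair(b, pair(pair(c, c), pair(c, a))), pair(pair(b, a), c)), a)), pair(b, b)), g(b, pair(b, a))):
1. pair(pair(g(pair(pair(pair(pair(b, b), a), pair(g(b, pair(b, c)), b)), a), g(pair(pair(b, pair(pair(c, c), pair(c, a))), pair(pair(b, a), c)), a)), pair(b, b)), g(b, pair(b, a)))  →  pair(pair(pair(g(b, pair(b, c)), b), pair(b, b)), g(b, pair(b, a)))   [R1 at 1.1]
2. pair(pair(pair(g(b, pair(b, c)), b), pair(b, b)), g(b, pair(b, a)))  →  pair(pair(pair(c, b), pair(b, b)), g(b, pair(b, a)))   [R3 at 1.1.1]
3. pair(pair(pair(c, b), pair(b, b)), g(b, pair(b, a)))  →  pair(pair(pair(c, b), pair(b, b)), a)   [R3 at 2]

no — NF(t₁) = pair(pair(pair(a, c), pair(c, a)), pair(a, pair(b, b))), NF(t₂) = pair(pair(pair(c, b), pair(b, b)), a)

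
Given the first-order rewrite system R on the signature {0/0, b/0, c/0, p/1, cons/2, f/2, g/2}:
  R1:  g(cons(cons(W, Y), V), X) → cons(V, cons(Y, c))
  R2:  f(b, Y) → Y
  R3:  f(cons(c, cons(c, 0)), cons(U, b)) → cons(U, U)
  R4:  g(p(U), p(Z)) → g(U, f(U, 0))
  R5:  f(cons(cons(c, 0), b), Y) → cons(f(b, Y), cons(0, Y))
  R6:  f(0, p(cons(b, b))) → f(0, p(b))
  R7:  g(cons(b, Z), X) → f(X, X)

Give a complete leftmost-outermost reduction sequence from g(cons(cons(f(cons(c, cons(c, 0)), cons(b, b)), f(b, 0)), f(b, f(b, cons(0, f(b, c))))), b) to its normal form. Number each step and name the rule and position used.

cons(cons(0, c), cons(0, c))

1. g(cons(cons(f(cons(c, cons(c, 0)), cons(b, b)), f(b, 0)), f(b, f(b, cons(0, f(b, c))))), b)  →  cons(f(b, f(b, cons(0, f(b, c)))), cons(f(b, 0), c))   [R1 at ε]
2. cons(f(b, f(b, cons(0, f(b, c)))), cons(f(b, 0), c))  →  cons(f(b, cons(0, f(b, c))), cons(f(b, 0), c))   [R2 at 1]
3. cons(f(b, cons(0, f(b, c))), cons(f(b, 0), c))  →  cons(cons(0, f(b, c)), cons(f(b, 0), c))   [R2 at 1]
4. cons(cons(0, f(b, c)), cons(f(b, 0), c))  →  cons(cons(0, c), cons(f(b, 0), c))   [R2 at 1.2]
5. cons(cons(0, c), cons(f(b, 0), c))  →  cons(cons(0, c), cons(0, c))   [R2 at 2.1]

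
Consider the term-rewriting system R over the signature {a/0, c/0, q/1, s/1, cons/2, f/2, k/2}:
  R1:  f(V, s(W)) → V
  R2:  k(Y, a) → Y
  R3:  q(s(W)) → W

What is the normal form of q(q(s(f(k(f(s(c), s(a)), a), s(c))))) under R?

1. q(q(s(f(k(f(s(c), s(a)), a), s(c)))))  →  q(f(k(f(s(c), s(a)), a), s(c)))   [R3 at 1]
2. q(f(k(f(s(c), s(a)), a), s(c)))  →  q(k(f(s(c), s(a)), a))   [R1 at 1]
3. q(k(f(s(c), s(a)), a))  →  q(f(s(c), s(a)))   [R2 at 1]
4. q(f(s(c), s(a)))  →  q(s(c))   [R1 at 1]
5. q(s(c))  →  c   [R3 at ε]

c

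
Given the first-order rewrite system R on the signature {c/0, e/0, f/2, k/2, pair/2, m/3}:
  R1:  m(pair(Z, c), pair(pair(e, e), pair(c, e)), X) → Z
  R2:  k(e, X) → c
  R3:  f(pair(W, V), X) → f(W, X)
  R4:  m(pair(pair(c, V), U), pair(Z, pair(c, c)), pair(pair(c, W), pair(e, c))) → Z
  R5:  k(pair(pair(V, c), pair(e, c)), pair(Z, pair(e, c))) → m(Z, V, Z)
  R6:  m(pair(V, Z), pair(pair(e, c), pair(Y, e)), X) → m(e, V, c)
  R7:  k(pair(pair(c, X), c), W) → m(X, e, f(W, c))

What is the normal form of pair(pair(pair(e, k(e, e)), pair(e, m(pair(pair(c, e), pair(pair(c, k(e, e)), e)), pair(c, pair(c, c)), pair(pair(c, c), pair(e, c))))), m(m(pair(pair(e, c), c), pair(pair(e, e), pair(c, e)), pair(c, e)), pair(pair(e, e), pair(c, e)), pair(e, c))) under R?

pair(pair(pair(e, c), pair(e, c)), e)

1. pair(pair(pair(e, k(e, e)), pair(e, m(pair(pair(c, e), pair(pair(c, k(e, e)), e)), pair(c, pair(c, c)), pair(pair(c, c), pair(e, c))))), m(m(pair(pair(e, c), c), pair(pair(e, e), pair(c, e)), pair(c, e)), pair(pair(e, e), pair(c, e)), pair(e, c)))  →  pair(pair(pair(e, c), pair(e, m(pair(pair(c, e), pair(pair(c, k(e, e)), e)), pair(c, pair(c, c)), pair(pair(c, c), pair(e, c))))), m(m(pair(pair(e, c), c), pair(pair(e, e), pair(c, e)), pair(c, e)), pair(pair(e, e), pair(c, e)), pair(e, c)))   [R2 at 1.1.2]
2. pair(pair(pair(e, c), pair(e, m(pair(pair(c, e), pair(pair(c, k(e, e)), e)), pair(c, pair(c, c)), pair(pair(c, c), pair(e, c))))), m(m(pair(pair(e, c), c), pair(pair(e, e), pair(c, e)), pair(c, e)), pair(pair(e, e), pair(c, e)), pair(e, c)))  →  pair(pair(pair(e, c), pair(e, c)), m(m(pair(pair(e, c), c), pair(pair(e, e), pair(c, e)), pair(c, e)), pair(pair(e, e), pair(c, e)), pair(e, c)))   [R4 at 1.2.2]
3. pair(pair(pair(e, c), pair(e, c)), m(m(pair(pair(e, c), c), pair(pair(e, e), pair(c, e)), pair(c, e)), pair(pair(e, e), pair(c, e)), pair(e, c)))  →  pair(pair(pair(e, c), pair(e, c)), m(pair(e, c), pair(pair(e, e), pair(c, e)), pair(e, c)))   [R1 at 2.1]
4. pair(pair(pair(e, c), pair(e, c)), m(pair(e, c), pair(pair(e, e), pair(c, e)), pair(e, c)))  →  pair(pair(pair(e, c), pair(e, c)), e)   [R1 at 2]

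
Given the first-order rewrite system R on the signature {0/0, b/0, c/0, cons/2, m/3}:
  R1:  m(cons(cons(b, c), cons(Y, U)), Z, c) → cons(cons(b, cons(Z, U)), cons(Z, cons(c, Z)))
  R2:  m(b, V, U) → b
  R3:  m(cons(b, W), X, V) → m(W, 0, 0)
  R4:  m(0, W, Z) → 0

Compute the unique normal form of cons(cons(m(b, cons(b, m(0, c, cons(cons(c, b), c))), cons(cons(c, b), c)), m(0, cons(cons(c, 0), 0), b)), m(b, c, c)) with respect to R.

1. cons(cons(m(b, cons(b, m(0, c, cons(cons(c, b), c))), cons(cons(c, b), c)), m(0, cons(cons(c, 0), 0), b)), m(b, c, c))  →  cons(cons(b, m(0, cons(cons(c, 0), 0), b)), m(b, c, c))   [R2 at 1.1]
2. cons(cons(b, m(0, cons(cons(c, 0), 0), b)), m(b, c, c))  →  cons(cons(b, 0), m(b, c, c))   [R4 at 1.2]
3. cons(cons(b, 0), m(b, c, c))  →  cons(cons(b, 0), b)   [R2 at 2]

cons(cons(b, 0), b)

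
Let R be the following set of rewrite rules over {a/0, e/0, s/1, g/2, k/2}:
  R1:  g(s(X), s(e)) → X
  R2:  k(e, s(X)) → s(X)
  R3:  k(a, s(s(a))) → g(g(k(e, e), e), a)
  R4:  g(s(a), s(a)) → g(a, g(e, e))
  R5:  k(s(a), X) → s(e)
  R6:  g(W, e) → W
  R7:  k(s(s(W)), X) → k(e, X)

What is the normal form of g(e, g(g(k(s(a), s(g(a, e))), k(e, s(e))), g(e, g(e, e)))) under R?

1. g(e, g(g(k(s(a), s(g(a, e))), k(e, s(e))), g(e, g(e, e))))  →  g(e, g(g(s(e), k(e, s(e))), g(e, g(e, e))))   [R5 at 2.1.1]
2. g(e, g(g(s(e), k(e, s(e))), g(e, g(e, e))))  →  g(e, g(g(s(e), s(e)), g(e, g(e, e))))   [R2 at 2.1.2]
3. g(e, g(g(s(e), s(e)), g(e, g(e, e))))  →  g(e, g(e, g(e, g(e, e))))   [R1 at 2.1]
4. g(e, g(e, g(e, g(e, e))))  →  g(e, g(e, g(e, e)))   [R6 at 2.2.2]
5. g(e, g(e, g(e, e)))  →  g(e, g(e, e))   [R6 at 2.2]
6. g(e, g(e, e))  →  g(e, e)   [R6 at 2]
7. g(e, e)  →  e   [R6 at ε]

e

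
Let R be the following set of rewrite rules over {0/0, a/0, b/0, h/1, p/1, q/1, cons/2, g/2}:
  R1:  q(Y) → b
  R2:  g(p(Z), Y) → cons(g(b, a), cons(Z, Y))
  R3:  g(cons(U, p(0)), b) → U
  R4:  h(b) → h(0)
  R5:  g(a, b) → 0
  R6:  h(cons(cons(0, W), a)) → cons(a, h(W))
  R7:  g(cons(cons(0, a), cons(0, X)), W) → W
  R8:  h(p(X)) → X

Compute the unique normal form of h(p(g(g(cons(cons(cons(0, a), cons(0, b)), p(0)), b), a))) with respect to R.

1. h(p(g(g(cons(cons(cons(0, a), cons(0, b)), p(0)), b), a)))  →  g(g(cons(cons(cons(0, a), cons(0, b)), p(0)), b), a)   [R8 at ε]
2. g(g(cons(cons(cons(0, a), cons(0, b)), p(0)), b), a)  →  g(cons(cons(0, a), cons(0, b)), a)   [R3 at 1]
3. g(cons(cons(0, a), cons(0, b)), a)  →  a   [R7 at ε]

a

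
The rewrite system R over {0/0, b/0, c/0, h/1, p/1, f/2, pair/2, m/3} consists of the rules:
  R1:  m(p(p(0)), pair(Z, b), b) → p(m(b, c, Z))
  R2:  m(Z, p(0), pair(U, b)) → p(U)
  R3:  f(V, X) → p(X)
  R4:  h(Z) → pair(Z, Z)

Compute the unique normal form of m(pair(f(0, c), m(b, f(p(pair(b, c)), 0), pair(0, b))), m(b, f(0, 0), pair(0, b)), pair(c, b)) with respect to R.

1. m(pair(f(0, c), m(b, f(p(pair(b, c)), 0), pair(0, b))), m(b, f(0, 0), pair(0, b)), pair(c, b))  →  m(pair(p(c), m(b, f(p(pair(b, c)), 0), pair(0, b))), m(b, f(0, 0), pair(0, b)), pair(c, b))   [R3 at 1.1]
2. m(pair(p(c), m(b, f(p(pair(b, c)), 0), pair(0, b))), m(b, f(0, 0), pair(0, b)), pair(c, b))  →  m(pair(p(c), m(b, p(0), pair(0, b))), m(b, f(0, 0), pair(0, b)), pair(c, b))   [R3 at 1.2.2]
3. m(pair(p(c), m(b, p(0), pair(0, b))), m(b, f(0, 0), pair(0, b)), pair(c, b))  →  m(pair(p(c), p(0)), m(b, f(0, 0), pair(0, b)), pair(c, b))   [R2 at 1.2]
4. m(pair(p(c), p(0)), m(b, f(0, 0), pair(0, b)), pair(c, b))  →  m(pair(p(c), p(0)), m(b, p(0), pair(0, b)), pair(c, b))   [R3 at 2.2]
5. m(pair(p(c), p(0)), m(b, p(0), pair(0, b)), pair(c, b))  →  m(pair(p(c), p(0)), p(0), pair(c, b))   [R2 at 2]
6. m(pair(p(c), p(0)), p(0), pair(c, b))  →  p(c)   [R2 at ε]

p(c)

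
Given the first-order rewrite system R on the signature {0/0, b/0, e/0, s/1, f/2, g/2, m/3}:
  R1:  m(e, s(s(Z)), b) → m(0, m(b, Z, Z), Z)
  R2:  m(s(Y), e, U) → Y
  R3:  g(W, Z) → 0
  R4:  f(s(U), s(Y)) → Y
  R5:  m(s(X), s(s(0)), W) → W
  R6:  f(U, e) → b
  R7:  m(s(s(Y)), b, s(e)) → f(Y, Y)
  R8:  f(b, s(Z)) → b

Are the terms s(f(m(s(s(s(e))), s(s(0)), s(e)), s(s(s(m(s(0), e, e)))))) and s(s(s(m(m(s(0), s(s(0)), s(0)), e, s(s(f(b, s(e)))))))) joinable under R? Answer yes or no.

Reduce t₁ = s(f(m(s(s(s(e))), s(s(0)), s(e)), s(s(s(m(s(0), e, e)))))):
1. s(f(m(s(s(s(e))), s(s(0)), s(e)), s(s(s(m(s(0), e, e))))))  →  s(f(s(e), s(s(s(m(s(0), e, e))))))   [R5 at 1.1]
2. s(f(s(e), s(s(s(m(s(0), e, e))))))  →  s(s(s(m(s(0), e, e))))   [R4 at 1]
3. s(s(s(m(s(0), e, e))))  →  s(s(s(0)))   [R2 at 1.1.1]

Reduce t₂ = s(s(s(m(m(s(0), s(s(0)), s(0)), e, s(s(f(b, s(e)))))))):
1. s(s(s(m(m(s(0), s(s(0)), s(0)), e, s(s(f(b, s(e))))))))  →  s(s(s(m(s(0), e, s(s(f(b, s(e))))))))   [R5 at 1.1.1.1]
2. s(s(s(m(s(0), e, s(s(f(b, s(e))))))))  →  s(s(s(0)))   [R2 at 1.1.1]

yes — NF(t₁) = s(s(s(0))), NF(t₂) = s(s(s(0)))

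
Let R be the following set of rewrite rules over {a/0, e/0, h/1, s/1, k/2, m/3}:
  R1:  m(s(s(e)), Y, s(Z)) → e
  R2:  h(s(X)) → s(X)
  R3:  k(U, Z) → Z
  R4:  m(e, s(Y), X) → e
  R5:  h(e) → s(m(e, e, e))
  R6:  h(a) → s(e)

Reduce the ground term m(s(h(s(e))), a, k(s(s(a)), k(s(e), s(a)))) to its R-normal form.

1. m(s(h(s(e))), a, k(s(s(a)), k(s(e), s(a))))  →  m(s(s(e)), a, k(s(s(a)), k(s(e), s(a))))   [R2 at 1.1]
2. m(s(s(e)), a, k(s(s(a)), k(s(e), s(a))))  →  m(s(s(e)), a, k(s(e), s(a)))   [R3 at 3]
3. m(s(s(e)), a, k(s(e), s(a)))  →  m(s(s(e)), a, s(a))   [R3 at 3]
4. m(s(s(e)), a, s(a))  →  e   [R1 at ε]

e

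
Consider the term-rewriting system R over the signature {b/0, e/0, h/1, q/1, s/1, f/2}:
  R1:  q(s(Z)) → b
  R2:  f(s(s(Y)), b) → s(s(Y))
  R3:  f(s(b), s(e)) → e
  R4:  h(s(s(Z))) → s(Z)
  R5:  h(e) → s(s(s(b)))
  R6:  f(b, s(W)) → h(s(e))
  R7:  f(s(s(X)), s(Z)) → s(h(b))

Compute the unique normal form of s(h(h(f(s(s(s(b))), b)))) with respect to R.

s(s(b))

1. s(h(h(f(s(s(s(b))), b))))  →  s(h(h(s(s(s(b))))))   [R2 at 1.1.1]
2. s(h(h(s(s(s(b))))))  →  s(h(s(s(b))))   [R4 at 1.1]
3. s(h(s(s(b))))  →  s(s(b))   [R4 at 1]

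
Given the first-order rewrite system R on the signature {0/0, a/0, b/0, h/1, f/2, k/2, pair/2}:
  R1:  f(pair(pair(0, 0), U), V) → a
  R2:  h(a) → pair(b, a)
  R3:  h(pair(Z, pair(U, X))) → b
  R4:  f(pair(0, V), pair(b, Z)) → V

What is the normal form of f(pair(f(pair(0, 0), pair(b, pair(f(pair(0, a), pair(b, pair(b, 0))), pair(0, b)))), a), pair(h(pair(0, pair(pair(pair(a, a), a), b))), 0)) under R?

1. f(pair(f(pair(0, 0), pair(b, pair(f(pair(0, a), pair(b, pair(b, 0))), pair(0, b)))), a), pair(h(pair(0, pair(pair(pair(a, a), a), b))), 0))  →  f(pair(0, a), pair(h(pair(0, pair(pair(pair(a, a), a), b))), 0))   [R4 at 1.1]
2. f(pair(0, a), pair(h(pair(0, pair(pair(pair(a, a), a), b))), 0))  →  f(pair(0, a), pair(b, 0))   [R3 at 2.1]
3. f(pair(0, a), pair(b, 0))  →  a   [R4 at ε]

a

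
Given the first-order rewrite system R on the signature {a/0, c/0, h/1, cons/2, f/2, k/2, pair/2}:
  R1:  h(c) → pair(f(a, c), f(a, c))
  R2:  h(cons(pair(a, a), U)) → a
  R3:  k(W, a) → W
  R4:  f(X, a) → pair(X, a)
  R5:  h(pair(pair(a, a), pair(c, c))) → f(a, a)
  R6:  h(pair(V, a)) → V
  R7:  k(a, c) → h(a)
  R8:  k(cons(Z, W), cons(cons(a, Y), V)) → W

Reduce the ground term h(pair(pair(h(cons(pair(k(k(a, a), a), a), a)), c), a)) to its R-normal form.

1. h(pair(pair(h(cons(pair(k(k(a, a), a), a), a)), c), a))  →  pair(h(cons(pair(k(k(a, a), a), a), a)), c)   [R6 at ε]
2. pair(h(cons(pair(k(k(a, a), a), a), a)), c)  →  pair(h(cons(pair(k(a, a), a), a)), c)   [R3 at 1.1.1.1]
3. pair(h(cons(pair(k(a, a), a), a)), c)  →  pair(h(cons(pair(a, a), a)), c)   [R3 at 1.1.1.1]
4. pair(h(cons(pair(a, a), a)), c)  →  pair(a, c)   [R2 at 1]

pair(a, c)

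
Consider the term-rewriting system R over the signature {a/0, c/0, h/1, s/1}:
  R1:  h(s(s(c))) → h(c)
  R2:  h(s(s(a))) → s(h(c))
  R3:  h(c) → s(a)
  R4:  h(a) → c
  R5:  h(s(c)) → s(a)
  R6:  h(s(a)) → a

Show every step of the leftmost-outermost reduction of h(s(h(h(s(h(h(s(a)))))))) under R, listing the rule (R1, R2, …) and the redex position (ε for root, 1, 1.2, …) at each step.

1. h(s(h(h(s(h(h(s(a))))))))  →  h(s(h(h(s(h(a))))))   [R6 at 1.1.1.1.1.1]
2. h(s(h(h(s(h(a))))))  →  h(s(h(h(s(c)))))   [R4 at 1.1.1.1.1]
3. h(s(h(h(s(c)))))  →  h(s(h(s(a))))   [R5 at 1.1.1]
4. h(s(h(s(a))))  →  h(s(a))   [R6 at 1.1]
5. h(s(a))  →  a   [R6 at ε]

a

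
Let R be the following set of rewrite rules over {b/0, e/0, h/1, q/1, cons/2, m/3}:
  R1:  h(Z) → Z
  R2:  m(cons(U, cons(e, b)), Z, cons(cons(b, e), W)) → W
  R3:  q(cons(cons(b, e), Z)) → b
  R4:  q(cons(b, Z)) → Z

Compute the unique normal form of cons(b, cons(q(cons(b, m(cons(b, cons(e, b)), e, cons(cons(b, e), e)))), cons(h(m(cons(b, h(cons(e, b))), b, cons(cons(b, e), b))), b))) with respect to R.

cons(b, cons(e, cons(b, b)))

1. cons(b, cons(q(cons(b, m(cons(b, cons(e, b)), e, cons(cons(b, e), e)))), cons(h(m(cons(b, h(cons(e, b))), b, cons(cons(b, e), b))), b)))  →  cons(b, cons(m(cons(b, cons(e, b)), e, cons(cons(b, e), e)), cons(h(m(cons(b, h(cons(e, b))), b, cons(cons(b, e), b))), b)))   [R4 at 2.1]
2. cons(b, cons(m(cons(b, cons(e, b)), e, cons(cons(b, e), e)), cons(h(m(cons(b, h(cons(e, b))), b, cons(cons(b, e), b))), b)))  →  cons(b, cons(e, cons(h(m(cons(b, h(cons(e, b))), b, cons(cons(b, e), b))), b)))   [R2 at 2.1]
3. cons(b, cons(e, cons(h(m(cons(b, h(cons(e, b))), b, cons(cons(b, e), b))), b)))  →  cons(b, cons(e, cons(m(cons(b, h(cons(e, b))), b, cons(cons(b, e), b)), b)))   [R1 at 2.2.1]
4. cons(b, cons(e, cons(m(cons(b, h(cons(e, b))), b, cons(cons(b, e), b)), b)))  →  cons(b, cons(e, cons(m(cons(b, cons(e, b)), b, cons(cons(b, e), b)), b)))   [R1 at 2.2.1.1.2]
5. cons(b, cons(e, cons(m(cons(b, cons(e, b)), b, cons(cons(b, e), b)), b)))  →  cons(b, cons(e, cons(b, b)))   [R2 at 2.2.1]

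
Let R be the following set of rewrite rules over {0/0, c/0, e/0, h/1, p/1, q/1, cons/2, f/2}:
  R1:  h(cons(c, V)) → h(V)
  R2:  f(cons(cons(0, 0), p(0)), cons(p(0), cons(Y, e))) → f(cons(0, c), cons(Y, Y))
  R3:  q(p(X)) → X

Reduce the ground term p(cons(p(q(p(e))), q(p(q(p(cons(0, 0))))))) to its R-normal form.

p(cons(p(e), cons(0, 0)))

1. p(cons(p(q(p(e))), q(p(q(p(cons(0, 0)))))))  →  p(cons(p(e), q(p(q(p(cons(0, 0)))))))   [R3 at 1.1.1]
2. p(cons(p(e), q(p(q(p(cons(0, 0)))))))  →  p(cons(p(e), q(p(cons(0, 0)))))   [R3 at 1.2]
3. p(cons(p(e), q(p(cons(0, 0)))))  →  p(cons(p(e), cons(0, 0)))   [R3 at 1.2]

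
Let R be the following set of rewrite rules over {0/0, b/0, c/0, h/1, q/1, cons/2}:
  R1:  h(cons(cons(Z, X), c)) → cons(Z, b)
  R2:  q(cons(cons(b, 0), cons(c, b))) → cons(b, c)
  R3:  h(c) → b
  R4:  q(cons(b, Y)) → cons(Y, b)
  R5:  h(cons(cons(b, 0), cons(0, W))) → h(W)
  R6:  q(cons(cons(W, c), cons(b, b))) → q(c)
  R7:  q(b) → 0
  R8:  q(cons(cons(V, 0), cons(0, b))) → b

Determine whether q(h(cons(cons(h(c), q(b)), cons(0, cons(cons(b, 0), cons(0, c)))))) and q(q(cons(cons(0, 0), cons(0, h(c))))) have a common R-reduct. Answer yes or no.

Reduce t₁ = q(h(cons(cons(h(c), q(b)), cons(0, cons(cons(b, 0), cons(0, c)))))):
1. q(h(cons(cons(h(c), q(b)), cons(0, cons(cons(b, 0), cons(0, c))))))  →  q(h(cons(cons(b, q(b)), cons(0, cons(cons(b, 0), cons(0, c))))))   [R3 at 1.1.1.1]
2. q(h(cons(cons(b, q(b)), cons(0, cons(cons(b, 0), cons(0, c))))))  →  q(h(cons(cons(b, 0), cons(0, cons(cons(b, 0), cons(0, c))))))   [R7 at 1.1.1.2]
3. q(h(cons(cons(b, 0), cons(0, cons(cons(b, 0), cons(0, c))))))  →  q(h(cons(cons(b, 0), cons(0, c))))   [R5 at 1]
4. q(h(cons(cons(b, 0), cons(0, c))))  →  q(h(c))   [R5 at 1]
5. q(h(c))  →  q(b)   [R3 at 1]
6. q(b)  →  0   [R7 at ε]

Reduce t₂ = q(q(cons(cons(0, 0), cons(0, h(c))))):
1. q(q(cons(cons(0, 0), cons(0, h(c)))))  →  q(q(cons(cons(0, 0), cons(0, b))))   [R3 at 1.1.2.2]
2. q(q(cons(cons(0, 0), cons(0, b))))  →  q(b)   [R8 at 1]
3. q(b)  →  0   [R7 at ε]

yes — NF(t₁) = 0, NF(t₂) = 0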